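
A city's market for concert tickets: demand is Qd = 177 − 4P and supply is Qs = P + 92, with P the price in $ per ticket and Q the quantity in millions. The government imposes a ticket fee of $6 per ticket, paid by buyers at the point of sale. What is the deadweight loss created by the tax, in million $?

Without the tax, 177 − 4P = P + 92 gives 5P = 85, so P* = $17 and Q* = 109.
With the tax collected from buyers, demand (in seller-price terms) shifts: Qd = 177 − 4(P + 6).
Solving gives Q = 104.2 with buyers paying $18.2 and suppliers receiving $12.2 (the $6 wedge).
Quantity falls by |ΔQ| = |109 − 104.2| = 4.8.
DWL = ½ · t · |ΔQ| = ½ · 6 · 4.8 = $14.4.

Deadweight loss = $14.4 million.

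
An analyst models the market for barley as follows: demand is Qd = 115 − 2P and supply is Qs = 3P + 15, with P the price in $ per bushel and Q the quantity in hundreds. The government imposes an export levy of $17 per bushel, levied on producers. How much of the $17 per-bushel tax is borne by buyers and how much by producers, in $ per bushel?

Before the tax: set 115 − 2P = 3P + 15 → P* = $20, Q* = 75.
With the tax collected from producers, supply shifts: Qs = 3(P − 17) + 15.
New equilibrium: buyers pay $30.2, producers receive $13.2, Q = 54.6. (Wedge: Pb − Ps = 17.)
Burden on buyers: $10.2; on producers: $6.8. (They sum to $17.)
The less price-elastic side of the market bears the larger share of a per-unit tax.

Buyers bear $10.2 per bushel; producers bear $6.8 per bushel.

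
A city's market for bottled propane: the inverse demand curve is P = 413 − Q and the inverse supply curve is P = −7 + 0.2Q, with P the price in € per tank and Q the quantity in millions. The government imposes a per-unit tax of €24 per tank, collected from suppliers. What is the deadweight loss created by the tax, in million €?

Deadweight loss = €240 million.

Inverting to Q(P) form: Qd = 413 − P; Qs = 5P + 35.
Without the tax, 413 − P = 5P + 35 gives 6P = 378, so P* = €63 and Q* = 350.
With the tax collected from suppliers, supply shifts: Qs = 5(P − 24) + 35.
Solving gives Q = 330 with buyers paying €83 and suppliers receiving €59 (the €24 wedge).
Quantity falls by |ΔQ| = |350 − 330| = 20.
DWL = ½ · t · |ΔQ| = ½ · 24 · 20 = €240.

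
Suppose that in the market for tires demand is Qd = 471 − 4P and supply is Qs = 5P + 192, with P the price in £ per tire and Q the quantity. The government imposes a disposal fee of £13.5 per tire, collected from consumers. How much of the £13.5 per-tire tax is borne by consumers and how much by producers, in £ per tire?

Consumers bear £7.5 per tire; producers bear £6 per tire.

Without the tax, 471 − 4P = 5P + 192 gives 9P = 279, so P* = £31 and Q* = 347.
With the tax collected from consumers, demand (in seller-price terms) shifts: Qd = 471 − 4(P + 13.5).
New equilibrium: consumers pay £38.5, producers receive £25, Q = 317. (Wedge: Pb − Ps = 13.5.)
Burden on consumers: £7.5; on producers: £6. (They sum to £13.5.)
The less price-elastic side of the market bears the larger share of a per-unit tax.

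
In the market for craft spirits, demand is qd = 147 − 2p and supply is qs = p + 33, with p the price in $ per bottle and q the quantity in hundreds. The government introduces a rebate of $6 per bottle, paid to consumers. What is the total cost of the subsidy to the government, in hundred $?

Before the subsidy: set 147 − 2p = p + 33 → p* = $38, q* = 71.
With a per-unit subsidy paid to consumers, each effectively pays p − 6, so demand becomes qd = 147 − 2(p − 6).
New equilibrium: consumers pay $36, sellers receive $42, q = 75. (Wedge: pb − ps = −6.)
Outlay = t · Q = 6 · 75 = $450.

Government outlay = $450 hundred.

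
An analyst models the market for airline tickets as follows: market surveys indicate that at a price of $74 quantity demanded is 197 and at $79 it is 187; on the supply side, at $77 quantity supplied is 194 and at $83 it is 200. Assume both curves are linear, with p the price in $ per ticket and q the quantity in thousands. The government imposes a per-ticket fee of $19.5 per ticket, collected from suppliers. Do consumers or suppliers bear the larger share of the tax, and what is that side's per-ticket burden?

Suppliers bear the larger share: $13 per ticket.

Demand slope: (187 − 197)/(79 − 74) = -2, so qd = 345 − 2p.
Supply slope: (200 − 194)/(83 − 77) = 1, so qs = p + 117.
Without the tax, 345 − 2p = p + 117 gives 3p = 228, so p* = $76 and q* = 193.
With the tax collected from suppliers, supply shifts: qs = (p − 19.5) + 117.
Solving gives q = 180 with consumers paying $82.5 and suppliers receiving $63 (the $19.5 wedge).
Per-ticket burden: consumers $6.5, suppliers $13.
Suppliers take the larger share because supply is less price-elastic here (demand slope 2 vs supply slope 1).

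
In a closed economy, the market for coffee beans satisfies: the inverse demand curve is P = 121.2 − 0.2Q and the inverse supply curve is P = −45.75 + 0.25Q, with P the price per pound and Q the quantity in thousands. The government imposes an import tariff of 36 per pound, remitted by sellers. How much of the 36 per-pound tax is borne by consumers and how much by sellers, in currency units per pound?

Consumers bear 16 per pound; sellers bear 20 per pound.

Rewrite in direct form: Qd = 606 − 5P and Qs = 4P + 183.
Before the tax: set 606 − 5P = 4P + 183 → P* = 47, Q* = 371.
With the tax collected from sellers, supply shifts: Qs = 4(P − 36) + 183.
Solving gives Q = 291 with consumers paying 63 and sellers receiving 27 (the 36 wedge).
Burden on consumers: 16; on sellers: 20. (They sum to 36.)
The less price-elastic side of the market bears the larger share of a per-unit tax.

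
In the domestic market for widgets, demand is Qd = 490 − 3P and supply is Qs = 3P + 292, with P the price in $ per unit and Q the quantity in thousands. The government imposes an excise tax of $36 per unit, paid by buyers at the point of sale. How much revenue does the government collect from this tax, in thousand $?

Without the tax, 490 − 3P = 3P + 292 gives 6P = 198, so P* = $33 and Q* = 391.
With the tax collected from buyers, demand (in seller-price terms) shifts: Qd = 490 − 3(P + 36).
New equilibrium: buyers pay $51, sellers receive $15, Q = 337. (Wedge: Pb − Ps = 36.)
Revenue = t · Q = 36 · 337 = $12132.

Tax revenue = $12132 thousand.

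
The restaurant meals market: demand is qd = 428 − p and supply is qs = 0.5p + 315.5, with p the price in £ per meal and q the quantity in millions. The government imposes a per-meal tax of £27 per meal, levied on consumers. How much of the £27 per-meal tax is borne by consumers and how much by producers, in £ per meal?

Consumers bear £9 per meal; producers bear £18 per meal.

Without the tax, 428 − p = 0.5p + 315.5 gives 1.5p = 112.5, so p* = £75 and q* = 353.
With the tax collected from consumers, demand (in seller-price terms) shifts: qd = 428 − (p + 27).
Solving gives q = 344 with consumers paying £84 and producers receiving £57 (the £27 wedge).
Burden on consumers: £9; on producers: £18. (They sum to £27.)
The less price-elastic side of the market bears the larger share of a per-unit tax.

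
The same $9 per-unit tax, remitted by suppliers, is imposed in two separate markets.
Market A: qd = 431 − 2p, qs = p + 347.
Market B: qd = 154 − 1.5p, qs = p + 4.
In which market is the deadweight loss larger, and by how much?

Market A, by $2.7.

Market A: pre-tax p* = $28, q* = 375; post-tax q = 369; deadweight loss = $27.
Market B: pre-tax p* = $60, q* = 64; post-tax q = 58.6; deadweight loss = $24.3.
Difference: $27 vs $24.3 → market A is larger by $2.7.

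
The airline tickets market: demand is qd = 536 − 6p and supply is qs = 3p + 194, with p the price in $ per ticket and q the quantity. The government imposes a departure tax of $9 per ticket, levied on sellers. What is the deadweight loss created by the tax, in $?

Deadweight loss = $81.

Without the tax, 536 − 6p = 3p + 194 gives 9p = 342, so p* = $38 and q* = 308.
With the tax collected from sellers, supply shifts: qs = 3(p − 9) + 194.
New equilibrium: consumers pay $41, sellers receive $32, q = 290. (Wedge: pb − ps = 9.)
Quantity falls by |ΔQ| = |308 − 290| = 18.
DWL = ½ · t · |ΔQ| = ½ · 9 · 18 = $81.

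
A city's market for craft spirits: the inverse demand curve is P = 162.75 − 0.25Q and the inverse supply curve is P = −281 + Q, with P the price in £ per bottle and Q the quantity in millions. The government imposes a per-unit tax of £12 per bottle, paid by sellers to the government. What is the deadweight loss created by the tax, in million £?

Deadweight loss = £57.6 million.

Inverting to Q(P) form: Qd = 651 − 4P; Qs = P + 281.
Without the tax, 651 − 4P = P + 281 gives 5P = 370, so P* = £74 and Q* = 355.
With the tax collected from sellers, supply shifts: Qs = (P − 12) + 281.
Solving gives Q = 345.4 with consumers paying £76.4 and sellers receiving £64.4 (the £12 wedge).
Quantity falls by |ΔQ| = |355 − 345.4| = 9.6.
DWL = ½ · t · |ΔQ| = ½ · 12 · 9.6 = £57.6.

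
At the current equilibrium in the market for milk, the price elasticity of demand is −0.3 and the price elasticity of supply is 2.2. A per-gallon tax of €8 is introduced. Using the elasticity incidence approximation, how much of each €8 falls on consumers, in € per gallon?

Incidence ratio: consumers' share ≈ εs / (εs + |εd|) = 2.2 / (2.2 + 0.3) = 0.88.
So consumers bear ≈ 0.88 × €8 = €7.04; suppliers bear €0.96.

Consumers bear ≈ €7.04 per gallon.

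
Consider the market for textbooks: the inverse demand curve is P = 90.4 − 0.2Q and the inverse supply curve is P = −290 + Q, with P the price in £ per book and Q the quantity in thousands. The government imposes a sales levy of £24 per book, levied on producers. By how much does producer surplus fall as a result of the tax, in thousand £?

Producer surplus falls by £6140 thousand.

Inverting to Q(P) form: Qd = 452 − 5P; Qs = P + 290.
Before the tax: set 452 − 5P = P + 290 → P* = £27, Q* = 317.
With the tax collected from producers, supply shifts: Qs = (P − 24) + 290.
Solving gives Q = 297 with consumers paying £31 and producers receiving £7 (the £24 wedge).
ΔPS is the trapezoid between Q = 297 and Q = 317 of height £20: ½ · (317 + 297) · 20 = £6140.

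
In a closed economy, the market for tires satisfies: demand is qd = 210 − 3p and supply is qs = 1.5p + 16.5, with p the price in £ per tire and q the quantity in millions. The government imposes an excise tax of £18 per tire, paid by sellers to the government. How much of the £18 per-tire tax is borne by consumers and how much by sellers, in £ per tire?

Before the tax: set 210 − 3p = 1.5p + 16.5 → p* = £43, q* = 81.
With the tax collected from sellers, supply shifts: qs = 1.5(p − 18) + 16.5.
New equilibrium: consumers pay £49, sellers receive £31, q = 63. (Wedge: pb − ps = 18.)
Burden on consumers: £6; on sellers: £12. (They sum to £18.)
The less price-elastic side of the market bears the larger share of a per-unit tax.

Consumers bear £6 per tire; sellers bear £12 per tire.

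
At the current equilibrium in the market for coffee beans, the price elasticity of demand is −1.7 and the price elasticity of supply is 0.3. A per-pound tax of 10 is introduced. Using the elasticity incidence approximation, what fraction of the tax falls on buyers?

Buyers' share ≈ 0.15.

Incidence ratio: buyers' share ≈ εs / (εs + |εd|) = 0.3 / (0.3 + 1.7) = 0.15.
Supply is the less elastic side, so buyers bear the smaller share.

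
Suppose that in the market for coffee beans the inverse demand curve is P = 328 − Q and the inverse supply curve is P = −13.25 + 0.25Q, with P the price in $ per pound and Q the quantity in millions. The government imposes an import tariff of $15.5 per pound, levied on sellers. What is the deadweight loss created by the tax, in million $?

Deadweight loss = $96.1 million.

Rewrite in direct form: Qd = 328 − P and Qs = 4P + 53.
Without the tax, 328 − P = 4P + 53 gives 5P = 275, so P* = $55 and Q* = 273.
With the tax collected from sellers, supply shifts: Qs = 4(P − 15.5) + 53.
New equilibrium: consumers pay $67.4, sellers receive $51.9, Q = 260.6. (Wedge: Pb − Ps = 15.5.)
Quantity falls by |ΔQ| = |273 − 260.6| = 12.4.
DWL = ½ · t · |ΔQ| = ½ · 15.5 · 12.4 = $96.1.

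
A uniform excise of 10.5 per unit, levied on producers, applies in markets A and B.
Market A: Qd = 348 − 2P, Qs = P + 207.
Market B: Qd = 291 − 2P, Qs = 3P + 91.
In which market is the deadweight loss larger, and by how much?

Market A: pre-tax P* = 47, Q* = 254; post-tax Q = 247; deadweight loss = 36.75.
Market B: pre-tax P* = 40, Q* = 211; post-tax Q = 198.4; deadweight loss = 66.15.
Difference: 36.75 vs 66.15 → market B is larger by 29.4.

Market B, by 29.4.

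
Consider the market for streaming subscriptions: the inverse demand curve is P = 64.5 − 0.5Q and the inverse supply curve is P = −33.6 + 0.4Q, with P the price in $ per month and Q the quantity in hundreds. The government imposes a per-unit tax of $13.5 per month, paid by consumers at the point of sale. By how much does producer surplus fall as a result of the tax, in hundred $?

Producer surplus falls by $609 hundred.

Inverting to Q(P) form: Qd = 129 − 2P; Qs = 2.5P + 84.
Before the tax: set 129 − 2P = 2.5P + 84 → P* = $10, Q* = 109.
With the tax collected from consumers, demand (in seller-price terms) shifts: Qd = 129 − 2(P + 13.5).
New equilibrium: consumers pay $17.5, producers receive $4, Q = 94. (Wedge: Pb − Ps = 13.5.)
ΔPS is the trapezoid between Q = 94 and Q = 109 of height $6: ½ · (109 + 94) · 6 = $609.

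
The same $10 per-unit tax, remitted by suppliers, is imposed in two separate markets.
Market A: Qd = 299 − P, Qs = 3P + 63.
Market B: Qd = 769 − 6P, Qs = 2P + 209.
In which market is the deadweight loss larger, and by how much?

Market A: pre-tax P* = $59, Q* = 240; post-tax Q = 232.5; deadweight loss = $37.5.
Market B: pre-tax P* = $70, Q* = 349; post-tax Q = 334; deadweight loss = $75.
Difference: $37.5 vs $75 → market B is larger by $37.5.

Market B, by $37.5.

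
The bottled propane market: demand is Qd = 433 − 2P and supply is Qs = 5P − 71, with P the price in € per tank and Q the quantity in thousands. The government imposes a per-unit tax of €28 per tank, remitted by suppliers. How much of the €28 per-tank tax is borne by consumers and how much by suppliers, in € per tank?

Before the tax: set 433 − 2P = 5P − 71 → P* = €72, Q* = 289.
With the tax collected from suppliers, supply shifts: Qs = 5(P − 28) − 71.
Solving gives Q = 249 with consumers paying €92 and suppliers receiving €64 (the €28 wedge).
Burden on consumers: €20; on suppliers: €8. (They sum to €28.)
The less price-elastic side of the market bears the larger share of a per-unit tax.

Consumers bear €20 per tank; suppliers bear €8 per tank.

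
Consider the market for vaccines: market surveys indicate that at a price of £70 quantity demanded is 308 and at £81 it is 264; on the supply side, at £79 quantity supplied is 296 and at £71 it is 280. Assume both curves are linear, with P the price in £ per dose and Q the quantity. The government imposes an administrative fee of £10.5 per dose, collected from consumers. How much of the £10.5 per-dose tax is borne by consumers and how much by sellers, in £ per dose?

Demand slope: (264 − 308)/(81 − 70) = -4, so Qd = 588 − 4P.
Supply slope: (280 − 296)/(71 − 79) = 2, so Qs = 2P + 138.
Without the tax, 588 − 4P = 2P + 138 gives 6P = 450, so P* = £75 and Q* = 288.
With the tax collected from consumers, demand (in seller-price terms) shifts: Qd = 588 − 4(P + 10.5).
Solving gives Q = 274 with consumers paying £78.5 and sellers receiving £68 (the £10.5 wedge).
Burden on consumers: £3.5; on sellers: £7. (They sum to £10.5.)

Consumers bear £3.5 per dose; sellers bear £7 per dose.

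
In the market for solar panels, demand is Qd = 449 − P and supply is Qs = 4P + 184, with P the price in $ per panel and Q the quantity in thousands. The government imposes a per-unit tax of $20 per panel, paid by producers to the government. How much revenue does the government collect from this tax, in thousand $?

Before the tax: set 449 − P = 4P + 184 → P* = $53, Q* = 396.
With the tax collected from producers, supply shifts: Qs = 4(P − 20) + 184.
New equilibrium: buyers pay $69, producers receive $49, Q = 380. (Wedge: Pb − Ps = 20.)
Revenue = t · Q = 20 · 380 = $7600.

Tax revenue = $7600 thousand.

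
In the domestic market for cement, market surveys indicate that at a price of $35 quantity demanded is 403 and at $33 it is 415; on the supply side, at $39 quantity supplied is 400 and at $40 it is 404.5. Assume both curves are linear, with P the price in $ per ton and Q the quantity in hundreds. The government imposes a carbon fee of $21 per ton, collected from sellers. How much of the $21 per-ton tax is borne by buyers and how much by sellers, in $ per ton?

Buyers bear $9 per ton; sellers bear $12 per ton.

Demand slope: (415 − 403)/(33 − 35) = -6, so Qd = 613 − 6P.
Supply slope: (404.5 − 400)/(40 − 39) = 4.5, so Qs = 4.5P + 224.5.
Before the tax: set 613 − 6P = 4.5P + 224.5 → P* = $37, Q* = 391.
With the tax collected from sellers, supply shifts: Qs = 4.5(P − 21) + 224.5.
New equilibrium: buyers pay $46, sellers receive $25, Q = 337. (Wedge: Pb − Ps = 21.)
Burden on buyers: $9; on sellers: $12. (They sum to $21.)
The less price-elastic side of the market bears the larger share of a per-unit tax.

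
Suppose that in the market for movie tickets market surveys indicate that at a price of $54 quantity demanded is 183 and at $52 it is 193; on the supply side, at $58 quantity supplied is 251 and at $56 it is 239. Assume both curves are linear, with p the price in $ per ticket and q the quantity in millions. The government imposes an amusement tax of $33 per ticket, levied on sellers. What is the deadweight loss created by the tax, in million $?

Deadweight loss = $1485 million.

Demand slope: (193 − 183)/(52 − 54) = -5, so qd = 453 − 5p.
Supply slope: (239 − 251)/(56 − 58) = 6, so qs = 6p − 97.
Without the tax, 453 − 5p = 6p − 97 gives 11p = 550, so p* = $50 and q* = 203.
With the tax collected from sellers, supply shifts: qs = 6(p − 33) − 97.
New equilibrium: buyers pay $68, sellers receive $35, q = 113. (Wedge: pb − ps = 33.)
Quantity falls by |ΔQ| = |203 − 113| = 90.
DWL = ½ · t · |ΔQ| = ½ · 33 · 90 = $1485.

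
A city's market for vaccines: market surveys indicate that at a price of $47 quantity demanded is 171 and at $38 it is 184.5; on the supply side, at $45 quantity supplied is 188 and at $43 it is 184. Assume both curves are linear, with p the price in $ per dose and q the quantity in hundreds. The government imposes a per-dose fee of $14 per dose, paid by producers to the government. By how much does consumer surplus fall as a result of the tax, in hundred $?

Consumer surplus falls by $1392 hundred.

Demand slope: (184.5 − 171)/(38 − 47) = -1.5, so qd = 241.5 − 1.5p.
Supply slope: (184 − 188)/(43 − 45) = 2, so qs = 2p + 98.
Before the tax: set 241.5 − 1.5p = 2p + 98 → p* = $41, q* = 180.
With the tax collected from producers, supply shifts: qs = 2(p − 14) + 98.
New equilibrium: consumers pay $49, producers receive $35, q = 168. (Wedge: pb − ps = 14.)
ΔCS is the trapezoid between Q = 168 and Q = 180 of height $8: ½ · (180 + 168) · 8 = $1392.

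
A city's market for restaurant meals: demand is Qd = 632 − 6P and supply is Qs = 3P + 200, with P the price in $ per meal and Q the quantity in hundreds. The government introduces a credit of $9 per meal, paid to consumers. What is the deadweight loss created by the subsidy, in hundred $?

Without the subsidy, 632 − 6P = 3P + 200 gives 9P = 432, so P* = $48 and Q* = 344.
With a per-unit subsidy paid to consumers, each effectively pays P − 9, so demand becomes Qd = 632 − 6(P − 9).
Solving gives Q = 362 with consumers paying $45 and producers receiving $54 (the $9 wedge).
Quantity rises by |ΔQ| = |344 − 362| = 18.
DWL = ½ · t · |ΔQ| = ½ · 9 · 18 = $81.

Deadweight loss = $81 hundred.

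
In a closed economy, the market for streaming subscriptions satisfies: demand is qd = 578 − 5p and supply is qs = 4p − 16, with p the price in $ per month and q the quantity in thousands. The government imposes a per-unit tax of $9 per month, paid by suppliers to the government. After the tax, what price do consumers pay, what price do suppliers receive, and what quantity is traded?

Before the tax: set 578 − 5p = 4p − 16 → p* = $66, q* = 248.
With the tax collected from suppliers, supply shifts: qs = 4(p − 9) − 16.
New equilibrium: consumers pay $70, suppliers receive $61, q = 228. (Wedge: pb − ps = 9.)

Consumers pay $70; suppliers receive $61; quantity = 228.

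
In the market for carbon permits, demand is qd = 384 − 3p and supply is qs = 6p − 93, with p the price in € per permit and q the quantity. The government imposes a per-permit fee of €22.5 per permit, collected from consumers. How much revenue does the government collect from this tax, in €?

Before the tax: set 384 − 3p = 6p − 93 → p* = €53, q* = 225.
With the tax collected from consumers, demand (in seller-price terms) shifts: qd = 384 − 3(p + 22.5).
New equilibrium: consumers pay €68, producers receive €45.5, q = 180. (Wedge: pb − ps = 22.5.)
Revenue = t · Q = 22.5 · 180 = €4050.

Tax revenue = €4050.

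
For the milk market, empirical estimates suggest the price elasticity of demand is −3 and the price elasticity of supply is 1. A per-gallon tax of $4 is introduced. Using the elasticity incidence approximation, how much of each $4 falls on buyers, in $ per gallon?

Incidence ratio: buyers' share ≈ εs / (εs + |εd|) = 1 / (1 + 3) = 0.25.
So buyers bear ≈ 0.25 × $4 = $1; sellers bear $3.

Buyers bear ≈ $1 per gallon.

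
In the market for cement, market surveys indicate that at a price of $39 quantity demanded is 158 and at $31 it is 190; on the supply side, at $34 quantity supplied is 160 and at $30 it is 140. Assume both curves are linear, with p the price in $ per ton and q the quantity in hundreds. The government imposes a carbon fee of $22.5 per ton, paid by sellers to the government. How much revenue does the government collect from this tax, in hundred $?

Demand slope: (190 − 158)/(31 − 39) = -4, so qd = 314 − 4p.
Supply slope: (140 − 160)/(30 − 34) = 5, so qs = 5p − 10.
Before the tax: set 314 − 4p = 5p − 10 → p* = $36, q* = 170.
With the tax collected from sellers, supply shifts: qs = 5(p − 22.5) − 10.
Solving gives q = 120 with buyers paying $48.5 and sellers receiving $26 (the $22.5 wedge).
Revenue = t · Q = 22.5 · 120 = $2700.

Tax revenue = $2700 hundred.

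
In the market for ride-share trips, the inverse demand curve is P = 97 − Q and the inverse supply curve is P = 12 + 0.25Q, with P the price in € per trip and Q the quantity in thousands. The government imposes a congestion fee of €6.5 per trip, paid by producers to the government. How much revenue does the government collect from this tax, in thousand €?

Tax revenue = €408.2 thousand.

Inverting to Q(P) form: Qd = 97 − P; Qs = 4P − 48.
Before the tax: set 97 − P = 4P − 48 → P* = €29, Q* = 68.
With the tax collected from producers, supply shifts: Qs = 4(P − 6.5) − 48.
Solving gives Q = 62.8 with buyers paying €34.2 and producers receiving €27.7 (the €6.5 wedge).
Revenue = t · Q = 6.5 · 62.8 = €408.2.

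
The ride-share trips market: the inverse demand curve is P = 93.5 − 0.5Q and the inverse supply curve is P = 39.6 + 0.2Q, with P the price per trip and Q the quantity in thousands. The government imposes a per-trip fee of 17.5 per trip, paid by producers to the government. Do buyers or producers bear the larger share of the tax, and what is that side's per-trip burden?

Buyers bear the larger share: 12.5 per trip.

Inverting to Q(P) form: Qd = 187 − 2P; Qs = 5P − 198.
Before the tax: set 187 − 2P = 5P − 198 → P* = 55, Q* = 77.
With the tax collected from producers, supply shifts: Qs = 5(P − 17.5) − 198.
Solving gives Q = 52 with buyers paying 67.5 and producers receiving 50 (the 17.5 wedge).
Per-trip burden: buyers 12.5, producers 5.
Buyers take the larger share because demand is less price-elastic here (demand slope 2 vs supply slope 5).
The less price-elastic side of the market bears the larger share of a per-unit tax.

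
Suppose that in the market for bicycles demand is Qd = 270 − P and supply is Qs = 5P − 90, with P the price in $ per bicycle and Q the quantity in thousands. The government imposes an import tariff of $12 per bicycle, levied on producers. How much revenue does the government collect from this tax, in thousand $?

Tax revenue = $2400 thousand.

Before the tax: set 270 − P = 5P − 90 → P* = $60, Q* = 210.
With the tax collected from producers, supply shifts: Qs = 5(P − 12) − 90.
Solving gives Q = 200 with consumers paying $70 and producers receiving $58 (the $12 wedge).
Revenue = t · Q = 12 · 200 = $2400.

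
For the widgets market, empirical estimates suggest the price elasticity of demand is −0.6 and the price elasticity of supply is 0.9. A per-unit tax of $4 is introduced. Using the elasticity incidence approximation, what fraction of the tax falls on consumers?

Consumers' share ≈ 0.6.

Incidence ratio: consumers' share ≈ εs / (εs + |εd|) = 0.9 / (0.9 + 0.6) = 0.6.
Supply is the more elastic side, so consumers bear the larger share.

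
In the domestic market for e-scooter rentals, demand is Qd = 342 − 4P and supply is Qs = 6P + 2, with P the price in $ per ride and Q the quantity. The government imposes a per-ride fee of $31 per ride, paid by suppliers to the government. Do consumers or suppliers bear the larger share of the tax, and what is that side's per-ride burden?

Consumers bear the larger share: $18.6 per ride.

Before the tax: set 342 − 4P = 6P + 2 → P* = $34, Q* = 206.
With the tax collected from suppliers, supply shifts: Qs = 6(P − 31) + 2.
Solving gives Q = 131.6 with consumers paying $52.6 and suppliers receiving $21.6 (the $31 wedge).
Per-ride burden: consumers $18.6, suppliers $12.4.
Consumers take the larger share because demand is less price-elastic here (demand slope 4 vs supply slope 6).
The less price-elastic side of the market bears the larger share of a per-unit tax.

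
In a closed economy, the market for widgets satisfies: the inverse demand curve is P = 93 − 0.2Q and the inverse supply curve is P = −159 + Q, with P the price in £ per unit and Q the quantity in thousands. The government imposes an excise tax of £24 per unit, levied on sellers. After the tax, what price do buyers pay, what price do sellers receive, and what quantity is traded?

Inverting to Q(P) form: Qd = 465 − 5P; Qs = P + 159.
Without the tax, 465 − 5P = P + 159 gives 6P = 306, so P* = £51 and Q* = 210.
With the tax collected from sellers, supply shifts: Qs = (P − 24) + 159.
Solving gives Q = 190 with buyers paying £55 and sellers receiving £31 (the £24 wedge).

Buyers pay £55; sellers receive £31; quantity = 190.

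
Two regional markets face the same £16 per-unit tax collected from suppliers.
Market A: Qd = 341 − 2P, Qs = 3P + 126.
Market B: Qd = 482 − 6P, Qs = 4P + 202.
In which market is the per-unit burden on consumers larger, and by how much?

Market A, by £3.2.

Market A: pre-tax P* = £43, Q* = 255; post-tax Q = 235.8; per-unit burden on consumers = £9.6.
Market B: pre-tax P* = £28, Q* = 314; post-tax Q = 275.6; per-unit burden on consumers = £6.4.
Difference: £9.6 vs £6.4 → market A is larger by £3.2.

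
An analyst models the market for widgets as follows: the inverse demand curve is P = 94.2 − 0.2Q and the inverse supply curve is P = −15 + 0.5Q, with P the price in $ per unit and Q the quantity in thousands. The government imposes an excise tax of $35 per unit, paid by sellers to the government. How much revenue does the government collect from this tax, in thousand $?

Inverting to Q(P) form: Qd = 471 − 5P; Qs = 2P + 30.
Before the tax: set 471 − 5P = 2P + 30 → P* = $63, Q* = 156.
With the tax collected from sellers, supply shifts: Qs = 2(P − 35) + 30.
New equilibrium: consumers pay $73, sellers receive $38, Q = 106. (Wedge: Pb − Ps = 35.)
Revenue = t · Q = 35 · 106 = $3710.

Tax revenue = $3710 thousand.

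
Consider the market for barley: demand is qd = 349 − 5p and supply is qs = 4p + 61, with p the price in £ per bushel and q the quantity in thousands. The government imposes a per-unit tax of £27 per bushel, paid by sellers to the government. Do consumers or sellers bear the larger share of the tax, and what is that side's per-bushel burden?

Sellers bear the larger share: £15 per bushel.

Before the tax: set 349 − 5p = 4p + 61 → p* = £32, q* = 189.
With the tax collected from sellers, supply shifts: qs = 4(p − 27) + 61.
New equilibrium: consumers pay £44, sellers receive £17, q = 129. (Wedge: pb − ps = 27.)
Per-bushel burden: consumers £12, sellers £15.
Sellers take the larger share because supply is less price-elastic here (demand slope 5 vs supply slope 4).
The less price-elastic side of the market bears the larger share of a per-unit tax.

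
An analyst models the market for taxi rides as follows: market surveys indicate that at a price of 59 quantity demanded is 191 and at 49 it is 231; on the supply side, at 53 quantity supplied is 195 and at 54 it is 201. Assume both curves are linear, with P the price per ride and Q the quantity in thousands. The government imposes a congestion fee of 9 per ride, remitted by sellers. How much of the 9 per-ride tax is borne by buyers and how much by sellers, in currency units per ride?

Demand slope: (231 − 191)/(49 − 59) = -4, so Qd = 427 − 4P.
Supply slope: (201 − 195)/(54 − 53) = 6, so Qs = 6P − 123.
Before the tax: set 427 − 4P = 6P − 123 → P* = 55, Q* = 207.
With the tax collected from sellers, supply shifts: Qs = 6(P − 9) − 123.
New equilibrium: buyers pay 60.4, sellers receive 51.4, Q = 185.4. (Wedge: Pb − Ps = 9.)
Burden on buyers: 5.4; on sellers: 3.6. (They sum to 9.)
The less price-elastic side of the market bears the larger share of a per-unit tax.

Buyers bear 5.4 per ride; sellers bear 3.6 per ride.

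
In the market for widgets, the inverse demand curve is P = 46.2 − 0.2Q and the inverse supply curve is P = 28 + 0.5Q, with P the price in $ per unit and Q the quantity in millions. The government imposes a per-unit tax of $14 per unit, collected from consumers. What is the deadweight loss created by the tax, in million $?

Inverting to Q(P) form: Qd = 231 − 5P; Qs = 2P − 56.
Without the tax, 231 − 5P = 2P − 56 gives 7P = 287, so P* = $41 and Q* = 26.
With the tax collected from consumers, demand (in seller-price terms) shifts: Qd = 231 − 5(P + 14).
Solving gives Q = 6 with consumers paying $45 and sellers receiving $31 (the $14 wedge).
Quantity falls by |ΔQ| = |26 − 6| = 20.
DWL = ½ · t · |ΔQ| = ½ · 14 · 20 = $140.

Deadweight loss = $140 million.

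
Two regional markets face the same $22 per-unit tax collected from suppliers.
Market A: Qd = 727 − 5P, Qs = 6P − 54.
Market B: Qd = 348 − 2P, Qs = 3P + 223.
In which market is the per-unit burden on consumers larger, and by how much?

Market A: pre-tax P* = $71, Q* = 372; post-tax Q = 312; per-unit burden on consumers = $12.
Market B: pre-tax P* = $25, Q* = 298; post-tax Q = 271.6; per-unit burden on consumers = $13.2.
Difference: $12 vs $13.2 → market B is larger by $1.2.

Market B, by $1.2.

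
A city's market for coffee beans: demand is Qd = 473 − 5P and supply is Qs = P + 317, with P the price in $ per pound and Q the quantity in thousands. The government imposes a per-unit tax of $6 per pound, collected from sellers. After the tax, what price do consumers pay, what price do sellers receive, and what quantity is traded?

Without the tax, 473 − 5P = P + 317 gives 6P = 156, so P* = $26 and Q* = 343.
With the tax collected from sellers, supply shifts: Qs = (P − 6) + 317.
New equilibrium: consumers pay $27, sellers receive $21, Q = 338. (Wedge: Pb − Ps = 6.)

Consumers pay $27; sellers receive $21; quantity = 338.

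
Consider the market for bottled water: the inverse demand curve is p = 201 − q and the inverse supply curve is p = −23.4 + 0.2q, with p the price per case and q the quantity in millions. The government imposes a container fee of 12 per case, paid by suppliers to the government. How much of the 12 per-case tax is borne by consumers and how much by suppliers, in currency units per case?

Rewrite in direct form: qd = 201 − p and qs = 5p + 117.
Before the tax: set 201 − p = 5p + 117 → p* = 14, q* = 187.
With the tax collected from suppliers, supply shifts: qs = 5(p − 12) + 117.
Solving gives q = 177 with consumers paying 24 and suppliers receiving 12 (the 12 wedge).
Burden on consumers: 10; on suppliers: 2. (They sum to 12.)

Consumers bear 10 per case; suppliers bear 2 per case.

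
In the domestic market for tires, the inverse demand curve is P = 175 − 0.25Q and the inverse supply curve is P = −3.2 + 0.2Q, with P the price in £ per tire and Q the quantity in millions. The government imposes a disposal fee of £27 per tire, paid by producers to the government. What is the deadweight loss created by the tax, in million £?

Deadweight loss = £810 million.

Rewrite in direct form: Qd = 700 − 4P and Qs = 5P + 16.
Before the tax: set 700 − 4P = 5P + 16 → P* = £76, Q* = 396.
With the tax collected from producers, supply shifts: Qs = 5(P − 27) + 16.
New equilibrium: buyers pay £91, producers receive £64, Q = 336. (Wedge: Pb − Ps = 27.)
Quantity falls by |ΔQ| = |396 − 336| = 60.
DWL = ½ · t · |ΔQ| = ½ · 27 · 60 = £810.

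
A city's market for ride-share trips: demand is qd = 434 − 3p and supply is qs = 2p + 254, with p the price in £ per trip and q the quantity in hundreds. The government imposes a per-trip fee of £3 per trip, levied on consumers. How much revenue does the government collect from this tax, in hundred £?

Tax revenue = £967.2 hundred.

Before the tax: set 434 − 3p = 2p + 254 → p* = £36, q* = 326.
With the tax collected from consumers, demand (in seller-price terms) shifts: qd = 434 − 3(p + 3).
Solving gives q = 322.4 with consumers paying £37.2 and producers receiving £34.2 (the £3 wedge).
Revenue = t · Q = 3 · 322.4 = £967.2.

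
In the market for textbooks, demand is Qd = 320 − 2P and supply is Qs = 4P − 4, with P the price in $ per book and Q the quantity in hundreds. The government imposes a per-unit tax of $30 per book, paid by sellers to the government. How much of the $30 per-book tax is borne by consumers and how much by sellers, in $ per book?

Without the tax, 320 − 2P = 4P − 4 gives 6P = 324, so P* = $54 and Q* = 212.
With the tax collected from sellers, supply shifts: Qs = 4(P − 30) − 4.
Solving gives Q = 172 with consumers paying $74 and sellers receiving $44 (the $30 wedge).
Burden on consumers: $20; on sellers: $10. (They sum to $30.)
The less price-elastic side of the market bears the larger share of a per-unit tax.

Consumers bear $20 per book; sellers bear $10 per book.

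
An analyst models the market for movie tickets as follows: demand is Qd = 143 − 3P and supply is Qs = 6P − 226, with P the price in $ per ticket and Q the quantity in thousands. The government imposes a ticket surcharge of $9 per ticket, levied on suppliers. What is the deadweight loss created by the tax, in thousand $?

Without the tax, 143 − 3P = 6P − 226 gives 9P = 369, so P* = $41 and Q* = 20.
With the tax collected from suppliers, supply shifts: Qs = 6(P − 9) − 226.
New equilibrium: buyers pay $47, suppliers receive $38, Q = 2. (Wedge: Pb − Ps = 9.)
Quantity falls by |ΔQ| = |20 − 2| = 18.
DWL = ½ · t · |ΔQ| = ½ · 9 · 18 = $81.

Deadweight loss = $81 thousand.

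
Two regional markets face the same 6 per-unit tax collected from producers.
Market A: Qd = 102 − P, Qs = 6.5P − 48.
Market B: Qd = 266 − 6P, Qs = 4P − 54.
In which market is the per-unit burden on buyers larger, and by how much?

Market A: pre-tax P* = 20, Q* = 82; post-tax Q = 76.8; per-unit burden on buyers = 5.2.
Market B: pre-tax P* = 32, Q* = 74; post-tax Q = 59.6; per-unit burden on buyers = 2.4.
Difference: 5.2 vs 2.4 → market A is larger by 2.8.

Market A, by 2.8.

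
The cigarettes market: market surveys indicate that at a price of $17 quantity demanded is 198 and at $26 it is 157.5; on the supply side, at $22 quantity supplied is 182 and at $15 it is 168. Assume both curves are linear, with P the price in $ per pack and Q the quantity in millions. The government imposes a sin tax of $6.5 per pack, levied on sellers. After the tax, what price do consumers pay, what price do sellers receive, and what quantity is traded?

Consumers pay $23; sellers receive $16.5; quantity = 171.

Demand slope: (157.5 − 198)/(26 − 17) = -4.5, so Qd = 274.5 − 4.5P.
Supply slope: (168 − 182)/(15 − 22) = 2, so Qs = 2P + 138.
Before the tax: set 274.5 − 4.5P = 2P + 138 → P* = $21, Q* = 180.
With the tax collected from sellers, supply shifts: Qs = 2(P − 6.5) + 138.
New equilibrium: consumers pay $23, sellers receive $16.5, Q = 171. (Wedge: Pb − Ps = 6.5.)
The less price-elastic side of the market bears the larger share of a per-unit tax.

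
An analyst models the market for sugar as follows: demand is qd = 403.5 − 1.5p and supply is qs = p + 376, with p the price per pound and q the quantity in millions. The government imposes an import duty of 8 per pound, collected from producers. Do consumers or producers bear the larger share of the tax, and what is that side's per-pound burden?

Without the tax, 403.5 − 1.5p = p + 376 gives 2.5p = 27.5, so p* = 11 and q* = 387.
With the tax collected from producers, supply shifts: qs = (p − 8) + 376.
New equilibrium: consumers pay 14.2, producers receive 6.2, q = 382.2. (Wedge: pb − ps = 8.)
Per-pound burden: consumers 3.2, producers 4.8.
Producers take the larger share because supply is less price-elastic here (demand slope 1.5 vs supply slope 1).
The less price-elastic side of the market bears the larger share of a per-unit tax.

Producers bear the larger share: 4.8 per pound.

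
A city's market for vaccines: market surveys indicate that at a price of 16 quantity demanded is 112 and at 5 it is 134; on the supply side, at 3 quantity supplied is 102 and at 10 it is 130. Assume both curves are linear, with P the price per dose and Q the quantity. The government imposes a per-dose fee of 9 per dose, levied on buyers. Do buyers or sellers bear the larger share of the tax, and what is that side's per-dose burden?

Buyers bear the larger share: 6 per dose.

Demand slope: (134 − 112)/(5 − 16) = -2, so Qd = 144 − 2P.
Supply slope: (130 − 102)/(10 − 3) = 4, so Qs = 4P + 90.
Without the tax, 144 − 2P = 4P + 90 gives 6P = 54, so P* = 9 and Q* = 126.
With the tax collected from buyers, demand (in seller-price terms) shifts: Qd = 144 − 2(P + 9).
Solving gives Q = 114 with buyers paying 15 and sellers receiving 6 (the 9 wedge).
Per-dose burden: buyers 6, sellers 3.
Buyers take the larger share because demand is less price-elastic here (demand slope 2 vs supply slope 4).
The less price-elastic side of the market bears the larger share of a per-unit tax.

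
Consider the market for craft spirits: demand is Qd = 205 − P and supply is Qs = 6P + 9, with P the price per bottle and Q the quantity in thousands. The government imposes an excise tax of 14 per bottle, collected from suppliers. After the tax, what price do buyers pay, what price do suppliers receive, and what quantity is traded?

Before the tax: set 205 − P = 6P + 9 → P* = 28, Q* = 177.
With the tax collected from suppliers, supply shifts: Qs = 6(P − 14) + 9.
New equilibrium: buyers pay 40, suppliers receive 26, Q = 165. (Wedge: Pb − Ps = 14.)
The less price-elastic side of the market bears the larger share of a per-unit tax.

Buyers pay 40; suppliers receive 26; quantity = 165.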